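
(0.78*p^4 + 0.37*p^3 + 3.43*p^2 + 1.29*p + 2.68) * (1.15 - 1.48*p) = -1.1544*p^5 + 0.3494*p^4 - 4.6509*p^3 + 2.0353*p^2 - 2.4829*p + 3.082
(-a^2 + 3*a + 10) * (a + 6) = -a^3 - 3*a^2 + 28*a + 60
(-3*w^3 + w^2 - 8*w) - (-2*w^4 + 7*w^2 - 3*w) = 2*w^4 - 3*w^3 - 6*w^2 - 5*w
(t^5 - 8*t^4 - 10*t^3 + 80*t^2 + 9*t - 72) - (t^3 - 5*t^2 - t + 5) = t^5 - 8*t^4 - 11*t^3 + 85*t^2 + 10*t - 77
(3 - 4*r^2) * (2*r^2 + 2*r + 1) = -8*r^4 - 8*r^3 + 2*r^2 + 6*r + 3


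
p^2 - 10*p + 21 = (p - 7)*(p - 3)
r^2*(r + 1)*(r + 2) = r^4 + 3*r^3 + 2*r^2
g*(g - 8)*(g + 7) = g^3 - g^2 - 56*g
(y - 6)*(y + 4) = y^2 - 2*y - 24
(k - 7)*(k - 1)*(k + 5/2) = k^3 - 11*k^2/2 - 13*k + 35/2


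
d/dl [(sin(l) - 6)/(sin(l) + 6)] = 12*cos(l)/(sin(l) + 6)^2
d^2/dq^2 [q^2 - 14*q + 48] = 2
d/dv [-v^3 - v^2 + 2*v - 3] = -3*v^2 - 2*v + 2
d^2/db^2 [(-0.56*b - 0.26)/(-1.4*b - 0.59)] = 0.0940799999999999/(1.4*b + 0.59)^3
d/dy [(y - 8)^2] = 2*y - 16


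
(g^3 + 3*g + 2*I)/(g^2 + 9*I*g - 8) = (g^2 - I*g + 2)/(g + 8*I)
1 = 1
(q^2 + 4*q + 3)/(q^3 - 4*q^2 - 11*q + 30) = (q + 1)/(q^2 - 7*q + 10)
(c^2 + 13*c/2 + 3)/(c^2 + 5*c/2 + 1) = (c + 6)/(c + 2)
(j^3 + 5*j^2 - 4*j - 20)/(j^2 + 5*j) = j - 4/j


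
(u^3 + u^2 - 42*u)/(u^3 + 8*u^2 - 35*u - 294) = u/(u + 7)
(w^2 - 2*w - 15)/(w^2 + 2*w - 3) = (w - 5)/(w - 1)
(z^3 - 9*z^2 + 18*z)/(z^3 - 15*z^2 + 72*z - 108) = z/(z - 6)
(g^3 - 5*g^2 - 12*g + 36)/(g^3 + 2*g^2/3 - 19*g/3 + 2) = 3*(g - 6)/(3*g - 1)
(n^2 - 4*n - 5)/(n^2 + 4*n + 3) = (n - 5)/(n + 3)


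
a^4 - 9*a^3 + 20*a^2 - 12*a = a*(a - 6)*(a - 2)*(a - 1)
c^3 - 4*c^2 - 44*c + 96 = (c - 8)*(c - 2)*(c + 6)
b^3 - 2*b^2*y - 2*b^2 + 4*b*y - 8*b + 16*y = (b - 4)*(b + 2)*(b - 2*y)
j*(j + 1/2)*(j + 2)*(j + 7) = j^4 + 19*j^3/2 + 37*j^2/2 + 7*j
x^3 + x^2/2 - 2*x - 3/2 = (x - 3/2)*(x + 1)^2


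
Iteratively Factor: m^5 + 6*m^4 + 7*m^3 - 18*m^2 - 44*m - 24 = (m + 3)*(m^4 + 3*m^3 - 2*m^2 - 12*m - 8) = (m + 1)*(m + 3)*(m^3 + 2*m^2 - 4*m - 8) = (m - 2)*(m + 1)*(m + 3)*(m^2 + 4*m + 4) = (m - 2)*(m + 1)*(m + 2)*(m + 3)*(m + 2)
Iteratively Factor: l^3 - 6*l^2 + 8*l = (l - 4)*(l^2 - 2*l) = (l - 4)*(l - 2)*(l)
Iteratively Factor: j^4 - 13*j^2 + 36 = (j - 2)*(j^3 + 2*j^2 - 9*j - 18) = (j - 3)*(j - 2)*(j^2 + 5*j + 6) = (j - 3)*(j - 2)*(j + 3)*(j + 2)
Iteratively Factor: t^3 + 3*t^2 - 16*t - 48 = (t - 4)*(t^2 + 7*t + 12) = (t - 4)*(t + 4)*(t + 3)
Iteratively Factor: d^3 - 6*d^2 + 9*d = (d - 3)*(d^2 - 3*d) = (d - 3)^2*(d)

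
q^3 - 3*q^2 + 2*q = q*(q - 2)*(q - 1)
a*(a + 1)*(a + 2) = a^3 + 3*a^2 + 2*a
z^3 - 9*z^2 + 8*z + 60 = (z - 6)*(z - 5)*(z + 2)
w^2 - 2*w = w*(w - 2)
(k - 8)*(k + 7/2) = k^2 - 9*k/2 - 28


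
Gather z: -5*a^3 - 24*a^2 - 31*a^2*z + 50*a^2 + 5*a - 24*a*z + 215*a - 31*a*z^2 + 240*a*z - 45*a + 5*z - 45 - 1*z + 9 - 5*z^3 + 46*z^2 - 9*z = -5*a^3 + 26*a^2 + 175*a - 5*z^3 + z^2*(46 - 31*a) + z*(-31*a^2 + 216*a - 5) - 36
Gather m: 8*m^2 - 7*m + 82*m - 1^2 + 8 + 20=8*m^2 + 75*m + 27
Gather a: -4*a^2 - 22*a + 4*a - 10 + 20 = -4*a^2 - 18*a + 10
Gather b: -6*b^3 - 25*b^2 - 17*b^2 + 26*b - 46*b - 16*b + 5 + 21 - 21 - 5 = -6*b^3 - 42*b^2 - 36*b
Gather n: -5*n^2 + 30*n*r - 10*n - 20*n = -5*n^2 + n*(30*r - 30)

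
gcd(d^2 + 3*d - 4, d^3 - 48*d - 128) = d + 4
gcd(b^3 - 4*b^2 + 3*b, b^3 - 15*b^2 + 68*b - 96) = b - 3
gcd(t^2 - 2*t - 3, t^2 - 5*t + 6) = t - 3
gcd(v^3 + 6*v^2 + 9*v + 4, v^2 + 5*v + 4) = v^2 + 5*v + 4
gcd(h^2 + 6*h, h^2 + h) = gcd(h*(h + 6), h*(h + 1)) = h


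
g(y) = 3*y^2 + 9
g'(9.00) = 54.00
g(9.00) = 252.00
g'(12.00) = 72.00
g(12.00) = 441.00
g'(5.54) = 33.24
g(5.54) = 101.07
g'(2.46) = 14.76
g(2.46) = 27.15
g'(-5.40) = -32.40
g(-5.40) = 96.48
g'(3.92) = 23.52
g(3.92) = 55.10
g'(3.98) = 23.88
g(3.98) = 56.52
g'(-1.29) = -7.74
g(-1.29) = 13.99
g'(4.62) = 27.72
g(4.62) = 73.03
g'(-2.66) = -15.96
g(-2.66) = 30.23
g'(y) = 6*y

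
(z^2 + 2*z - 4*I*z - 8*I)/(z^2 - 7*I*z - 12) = (z + 2)/(z - 3*I)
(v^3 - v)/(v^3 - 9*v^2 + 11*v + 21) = v*(v - 1)/(v^2 - 10*v + 21)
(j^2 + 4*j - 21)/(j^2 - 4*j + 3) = (j + 7)/(j - 1)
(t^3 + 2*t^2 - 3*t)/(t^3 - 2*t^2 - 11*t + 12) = t/(t - 4)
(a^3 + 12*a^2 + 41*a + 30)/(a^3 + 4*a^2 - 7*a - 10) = (a + 6)/(a - 2)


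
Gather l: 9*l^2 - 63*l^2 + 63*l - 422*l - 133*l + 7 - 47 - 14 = -54*l^2 - 492*l - 54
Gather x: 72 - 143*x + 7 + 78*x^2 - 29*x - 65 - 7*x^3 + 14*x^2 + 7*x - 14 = -7*x^3 + 92*x^2 - 165*x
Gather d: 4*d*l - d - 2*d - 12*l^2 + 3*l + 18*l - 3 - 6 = d*(4*l - 3) - 12*l^2 + 21*l - 9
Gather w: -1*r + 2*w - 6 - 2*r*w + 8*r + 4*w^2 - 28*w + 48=7*r + 4*w^2 + w*(-2*r - 26) + 42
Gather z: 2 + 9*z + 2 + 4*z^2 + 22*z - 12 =4*z^2 + 31*z - 8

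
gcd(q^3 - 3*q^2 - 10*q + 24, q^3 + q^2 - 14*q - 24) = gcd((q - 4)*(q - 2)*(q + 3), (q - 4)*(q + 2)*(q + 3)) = q^2 - q - 12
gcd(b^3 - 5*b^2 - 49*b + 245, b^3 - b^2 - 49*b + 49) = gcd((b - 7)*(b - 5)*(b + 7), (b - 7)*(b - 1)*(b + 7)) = b^2 - 49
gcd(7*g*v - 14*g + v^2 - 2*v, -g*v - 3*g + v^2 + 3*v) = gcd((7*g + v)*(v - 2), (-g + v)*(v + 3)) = 1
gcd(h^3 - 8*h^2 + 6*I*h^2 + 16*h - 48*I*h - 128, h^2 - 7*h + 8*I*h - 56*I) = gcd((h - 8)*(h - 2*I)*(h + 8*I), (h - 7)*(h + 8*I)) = h + 8*I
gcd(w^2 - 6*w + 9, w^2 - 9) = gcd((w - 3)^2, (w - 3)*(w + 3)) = w - 3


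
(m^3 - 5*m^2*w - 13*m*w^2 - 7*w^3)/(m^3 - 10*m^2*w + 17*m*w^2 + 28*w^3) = (-m - w)/(-m + 4*w)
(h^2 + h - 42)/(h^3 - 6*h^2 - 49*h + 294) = 1/(h - 7)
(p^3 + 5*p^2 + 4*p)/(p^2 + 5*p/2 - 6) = 2*p*(p + 1)/(2*p - 3)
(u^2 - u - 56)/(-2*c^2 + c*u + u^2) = (u^2 - u - 56)/(-2*c^2 + c*u + u^2)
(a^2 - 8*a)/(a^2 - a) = (a - 8)/(a - 1)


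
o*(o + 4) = o^2 + 4*o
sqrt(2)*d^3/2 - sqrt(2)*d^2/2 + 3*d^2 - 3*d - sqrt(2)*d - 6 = (d - 2)*(d + 3*sqrt(2))*(sqrt(2)*d/2 + sqrt(2)/2)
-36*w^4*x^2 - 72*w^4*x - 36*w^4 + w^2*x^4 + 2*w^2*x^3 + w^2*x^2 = (-6*w + x)*(6*w + x)*(w*x + w)^2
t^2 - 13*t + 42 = (t - 7)*(t - 6)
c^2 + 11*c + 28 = (c + 4)*(c + 7)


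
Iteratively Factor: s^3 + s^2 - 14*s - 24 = (s + 3)*(s^2 - 2*s - 8) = (s - 4)*(s + 3)*(s + 2)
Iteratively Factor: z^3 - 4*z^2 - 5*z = (z + 1)*(z^2 - 5*z) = (z - 5)*(z + 1)*(z)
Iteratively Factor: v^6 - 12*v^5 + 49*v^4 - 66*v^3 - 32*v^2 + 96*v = (v)*(v^5 - 12*v^4 + 49*v^3 - 66*v^2 - 32*v + 96) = v*(v - 4)*(v^4 - 8*v^3 + 17*v^2 + 2*v - 24) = v*(v - 4)*(v - 2)*(v^3 - 6*v^2 + 5*v + 12) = v*(v - 4)*(v - 2)*(v + 1)*(v^2 - 7*v + 12) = v*(v - 4)^2*(v - 2)*(v + 1)*(v - 3)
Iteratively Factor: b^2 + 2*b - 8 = (b - 2)*(b + 4)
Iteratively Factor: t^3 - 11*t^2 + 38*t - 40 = (t - 4)*(t^2 - 7*t + 10) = (t - 5)*(t - 4)*(t - 2)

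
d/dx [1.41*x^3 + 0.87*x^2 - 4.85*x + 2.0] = 4.23*x^2 + 1.74*x - 4.85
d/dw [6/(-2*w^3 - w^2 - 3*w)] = 6*(6*w^2 + 2*w + 3)/(w^2*(2*w^2 + w + 3)^2)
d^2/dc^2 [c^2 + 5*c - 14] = 2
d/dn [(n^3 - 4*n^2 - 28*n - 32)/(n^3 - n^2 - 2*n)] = (3*n^4 + 52*n^3 + 76*n^2 - 64*n - 64)/(n^2*(n^4 - 2*n^3 - 3*n^2 + 4*n + 4))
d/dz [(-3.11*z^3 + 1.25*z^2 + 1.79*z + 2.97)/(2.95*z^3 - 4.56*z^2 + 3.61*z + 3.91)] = (10.4941*z^4 - 33.0152*z^3 - 50.0899*z^2 + 36.8614*z - 3.7228)/(8.7025*z^6 - 26.904*z^5 + 42.0926*z^4 - 9.85419999999999*z^3 - 22.6271*z^2 + 28.2302*z + 15.2881)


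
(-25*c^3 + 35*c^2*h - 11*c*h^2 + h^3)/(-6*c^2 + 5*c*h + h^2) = (25*c^2 - 10*c*h + h^2)/(6*c + h)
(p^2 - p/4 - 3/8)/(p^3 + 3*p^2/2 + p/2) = (p - 3/4)/(p*(p + 1))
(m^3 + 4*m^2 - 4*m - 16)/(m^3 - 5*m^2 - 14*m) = (m^2 + 2*m - 8)/(m*(m - 7))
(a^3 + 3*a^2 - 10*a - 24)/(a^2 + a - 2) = (a^2 + a - 12)/(a - 1)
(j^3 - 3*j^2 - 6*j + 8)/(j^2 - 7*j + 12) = (j^2 + j - 2)/(j - 3)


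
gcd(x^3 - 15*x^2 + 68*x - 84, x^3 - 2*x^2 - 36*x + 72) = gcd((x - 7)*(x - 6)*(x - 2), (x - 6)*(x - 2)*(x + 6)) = x^2 - 8*x + 12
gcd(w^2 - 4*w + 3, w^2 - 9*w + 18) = w - 3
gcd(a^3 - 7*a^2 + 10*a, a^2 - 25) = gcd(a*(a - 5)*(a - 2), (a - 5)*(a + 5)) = a - 5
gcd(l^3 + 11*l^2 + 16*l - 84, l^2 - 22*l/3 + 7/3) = 1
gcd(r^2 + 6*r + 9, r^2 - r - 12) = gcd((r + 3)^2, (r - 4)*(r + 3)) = r + 3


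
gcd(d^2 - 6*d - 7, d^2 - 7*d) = d - 7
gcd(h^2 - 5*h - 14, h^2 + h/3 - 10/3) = h + 2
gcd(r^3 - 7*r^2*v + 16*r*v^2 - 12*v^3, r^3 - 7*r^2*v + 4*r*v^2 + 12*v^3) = r - 2*v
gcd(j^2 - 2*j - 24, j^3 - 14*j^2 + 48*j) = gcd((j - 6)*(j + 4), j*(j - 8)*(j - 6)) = j - 6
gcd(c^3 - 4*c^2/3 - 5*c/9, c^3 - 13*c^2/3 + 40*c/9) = c^2 - 5*c/3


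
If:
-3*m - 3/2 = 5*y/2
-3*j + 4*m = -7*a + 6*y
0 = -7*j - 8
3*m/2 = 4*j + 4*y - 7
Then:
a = 374/147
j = -8/7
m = -326/147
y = 101/49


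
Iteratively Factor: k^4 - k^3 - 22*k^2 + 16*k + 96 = (k + 4)*(k^3 - 5*k^2 - 2*k + 24) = (k - 3)*(k + 4)*(k^2 - 2*k - 8) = (k - 4)*(k - 3)*(k + 4)*(k + 2)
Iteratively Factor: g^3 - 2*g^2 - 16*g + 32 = (g + 4)*(g^2 - 6*g + 8) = (g - 4)*(g + 4)*(g - 2)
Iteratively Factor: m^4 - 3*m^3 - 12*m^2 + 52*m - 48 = (m - 2)*(m^3 - m^2 - 14*m + 24) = (m - 2)^2*(m^2 + m - 12) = (m - 3)*(m - 2)^2*(m + 4)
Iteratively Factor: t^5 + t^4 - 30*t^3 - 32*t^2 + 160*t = (t + 4)*(t^4 - 3*t^3 - 18*t^2 + 40*t) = (t - 5)*(t + 4)*(t^3 + 2*t^2 - 8*t) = (t - 5)*(t + 4)^2*(t^2 - 2*t) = t*(t - 5)*(t + 4)^2*(t - 2)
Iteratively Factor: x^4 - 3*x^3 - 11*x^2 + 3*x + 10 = (x + 2)*(x^3 - 5*x^2 - x + 5) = (x + 1)*(x + 2)*(x^2 - 6*x + 5) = (x - 5)*(x + 1)*(x + 2)*(x - 1)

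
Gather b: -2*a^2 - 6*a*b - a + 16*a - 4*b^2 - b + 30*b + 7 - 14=-2*a^2 + 15*a - 4*b^2 + b*(29 - 6*a) - 7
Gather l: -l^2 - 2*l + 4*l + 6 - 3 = -l^2 + 2*l + 3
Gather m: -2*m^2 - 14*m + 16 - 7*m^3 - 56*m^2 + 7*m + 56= -7*m^3 - 58*m^2 - 7*m + 72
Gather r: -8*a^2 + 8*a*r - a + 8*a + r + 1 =-8*a^2 + 7*a + r*(8*a + 1) + 1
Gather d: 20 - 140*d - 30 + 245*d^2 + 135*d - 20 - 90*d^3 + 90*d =-90*d^3 + 245*d^2 + 85*d - 30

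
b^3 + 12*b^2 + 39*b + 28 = (b + 1)*(b + 4)*(b + 7)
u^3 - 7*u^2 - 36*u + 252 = (u - 7)*(u - 6)*(u + 6)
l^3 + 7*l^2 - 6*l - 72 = (l - 3)*(l + 4)*(l + 6)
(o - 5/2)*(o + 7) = o^2 + 9*o/2 - 35/2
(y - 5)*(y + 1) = y^2 - 4*y - 5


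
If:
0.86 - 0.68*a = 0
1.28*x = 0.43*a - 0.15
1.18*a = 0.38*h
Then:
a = 1.26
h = 3.93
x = 0.31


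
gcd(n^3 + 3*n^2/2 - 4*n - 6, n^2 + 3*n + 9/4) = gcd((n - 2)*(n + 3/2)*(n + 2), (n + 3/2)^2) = n + 3/2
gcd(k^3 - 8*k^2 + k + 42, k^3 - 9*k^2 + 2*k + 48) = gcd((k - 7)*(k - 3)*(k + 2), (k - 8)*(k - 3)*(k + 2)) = k^2 - k - 6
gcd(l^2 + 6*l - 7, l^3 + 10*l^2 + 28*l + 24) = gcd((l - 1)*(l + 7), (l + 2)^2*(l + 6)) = 1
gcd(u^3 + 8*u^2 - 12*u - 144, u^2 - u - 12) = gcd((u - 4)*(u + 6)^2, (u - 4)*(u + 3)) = u - 4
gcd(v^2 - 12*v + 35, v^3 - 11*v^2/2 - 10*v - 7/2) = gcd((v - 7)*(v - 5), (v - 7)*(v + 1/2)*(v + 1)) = v - 7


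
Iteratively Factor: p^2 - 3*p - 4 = (p + 1)*(p - 4)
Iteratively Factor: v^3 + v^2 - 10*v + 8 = (v - 2)*(v^2 + 3*v - 4) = (v - 2)*(v + 4)*(v - 1)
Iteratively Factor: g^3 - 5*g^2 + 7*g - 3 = (g - 1)*(g^2 - 4*g + 3) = (g - 3)*(g - 1)*(g - 1)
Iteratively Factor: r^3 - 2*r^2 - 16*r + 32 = (r + 4)*(r^2 - 6*r + 8) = (r - 2)*(r + 4)*(r - 4)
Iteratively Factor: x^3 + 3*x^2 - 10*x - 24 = (x + 4)*(x^2 - x - 6) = (x + 2)*(x + 4)*(x - 3)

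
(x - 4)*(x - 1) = x^2 - 5*x + 4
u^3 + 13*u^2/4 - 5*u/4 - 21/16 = (u - 3/4)*(u + 1/2)*(u + 7/2)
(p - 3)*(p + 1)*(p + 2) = p^3 - 7*p - 6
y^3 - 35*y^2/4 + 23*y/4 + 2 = (y - 8)*(y - 1)*(y + 1/4)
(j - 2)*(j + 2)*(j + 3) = j^3 + 3*j^2 - 4*j - 12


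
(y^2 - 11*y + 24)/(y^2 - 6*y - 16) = (y - 3)/(y + 2)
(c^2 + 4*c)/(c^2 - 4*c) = (c + 4)/(c - 4)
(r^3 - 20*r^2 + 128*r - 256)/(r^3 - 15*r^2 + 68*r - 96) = (r - 8)/(r - 3)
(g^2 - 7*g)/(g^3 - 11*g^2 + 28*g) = 1/(g - 4)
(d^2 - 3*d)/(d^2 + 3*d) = (d - 3)/(d + 3)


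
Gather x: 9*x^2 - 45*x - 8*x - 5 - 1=9*x^2 - 53*x - 6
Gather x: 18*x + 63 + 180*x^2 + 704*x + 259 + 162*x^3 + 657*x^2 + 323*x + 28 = 162*x^3 + 837*x^2 + 1045*x + 350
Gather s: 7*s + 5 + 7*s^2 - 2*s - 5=7*s^2 + 5*s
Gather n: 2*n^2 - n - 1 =2*n^2 - n - 1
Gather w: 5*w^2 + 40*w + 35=5*w^2 + 40*w + 35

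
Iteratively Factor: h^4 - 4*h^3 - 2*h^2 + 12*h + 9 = (h - 3)*(h^3 - h^2 - 5*h - 3) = (h - 3)*(h + 1)*(h^2 - 2*h - 3) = (h - 3)^2*(h + 1)*(h + 1)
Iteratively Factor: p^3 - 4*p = (p + 2)*(p^2 - 2*p) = (p - 2)*(p + 2)*(p)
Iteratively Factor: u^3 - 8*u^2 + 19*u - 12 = (u - 1)*(u^2 - 7*u + 12) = (u - 3)*(u - 1)*(u - 4)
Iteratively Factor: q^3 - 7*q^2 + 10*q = (q - 2)*(q^2 - 5*q) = (q - 5)*(q - 2)*(q)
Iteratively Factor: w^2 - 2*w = (w)*(w - 2)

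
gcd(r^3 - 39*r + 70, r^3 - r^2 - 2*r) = r - 2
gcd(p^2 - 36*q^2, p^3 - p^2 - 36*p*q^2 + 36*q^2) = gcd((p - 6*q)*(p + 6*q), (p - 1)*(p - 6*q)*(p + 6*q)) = p^2 - 36*q^2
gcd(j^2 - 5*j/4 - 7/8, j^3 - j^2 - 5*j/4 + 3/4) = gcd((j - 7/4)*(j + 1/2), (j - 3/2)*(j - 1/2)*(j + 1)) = 1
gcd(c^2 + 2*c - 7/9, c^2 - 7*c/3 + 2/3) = c - 1/3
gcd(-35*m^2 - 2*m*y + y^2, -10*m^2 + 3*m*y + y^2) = 5*m + y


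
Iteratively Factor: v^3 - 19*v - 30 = (v + 3)*(v^2 - 3*v - 10) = (v - 5)*(v + 3)*(v + 2)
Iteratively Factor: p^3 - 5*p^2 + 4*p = (p - 1)*(p^2 - 4*p) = p*(p - 1)*(p - 4)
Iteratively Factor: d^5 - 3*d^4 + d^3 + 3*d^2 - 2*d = (d + 1)*(d^4 - 4*d^3 + 5*d^2 - 2*d) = (d - 2)*(d + 1)*(d^3 - 2*d^2 + d) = (d - 2)*(d - 1)*(d + 1)*(d^2 - d) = d*(d - 2)*(d - 1)*(d + 1)*(d - 1)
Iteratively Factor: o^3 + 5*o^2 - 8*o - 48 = (o + 4)*(o^2 + o - 12) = (o + 4)^2*(o - 3)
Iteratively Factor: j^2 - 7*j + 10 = (j - 2)*(j - 5)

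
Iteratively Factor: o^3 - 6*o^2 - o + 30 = (o - 5)*(o^2 - o - 6) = (o - 5)*(o - 3)*(o + 2)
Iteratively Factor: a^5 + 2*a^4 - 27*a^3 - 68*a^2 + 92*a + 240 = (a - 2)*(a^4 + 4*a^3 - 19*a^2 - 106*a - 120) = (a - 5)*(a - 2)*(a^3 + 9*a^2 + 26*a + 24) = (a - 5)*(a - 2)*(a + 3)*(a^2 + 6*a + 8) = (a - 5)*(a - 2)*(a + 2)*(a + 3)*(a + 4)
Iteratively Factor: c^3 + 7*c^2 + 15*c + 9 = (c + 3)*(c^2 + 4*c + 3) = (c + 1)*(c + 3)*(c + 3)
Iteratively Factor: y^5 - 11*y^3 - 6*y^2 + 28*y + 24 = (y + 2)*(y^4 - 2*y^3 - 7*y^2 + 8*y + 12) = (y - 2)*(y + 2)*(y^3 - 7*y - 6) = (y - 2)*(y + 1)*(y + 2)*(y^2 - y - 6) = (y - 2)*(y + 1)*(y + 2)^2*(y - 3)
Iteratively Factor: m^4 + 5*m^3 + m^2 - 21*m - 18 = (m + 3)*(m^3 + 2*m^2 - 5*m - 6) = (m + 3)^2*(m^2 - m - 2) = (m - 2)*(m + 3)^2*(m + 1)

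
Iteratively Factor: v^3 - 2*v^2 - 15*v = (v - 5)*(v^2 + 3*v) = (v - 5)*(v + 3)*(v)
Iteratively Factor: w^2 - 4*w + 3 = (w - 3)*(w - 1)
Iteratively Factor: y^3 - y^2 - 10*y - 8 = (y + 1)*(y^2 - 2*y - 8) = (y + 1)*(y + 2)*(y - 4)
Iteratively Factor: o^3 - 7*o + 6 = (o + 3)*(o^2 - 3*o + 2) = (o - 1)*(o + 3)*(o - 2)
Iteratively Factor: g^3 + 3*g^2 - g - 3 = (g + 1)*(g^2 + 2*g - 3) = (g + 1)*(g + 3)*(g - 1)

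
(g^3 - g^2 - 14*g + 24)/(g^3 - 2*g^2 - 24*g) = (g^2 - 5*g + 6)/(g*(g - 6))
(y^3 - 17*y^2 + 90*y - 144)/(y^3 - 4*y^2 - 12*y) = (y^2 - 11*y + 24)/(y*(y + 2))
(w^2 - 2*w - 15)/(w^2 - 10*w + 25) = (w + 3)/(w - 5)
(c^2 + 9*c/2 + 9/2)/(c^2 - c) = (2*c^2 + 9*c + 9)/(2*c*(c - 1))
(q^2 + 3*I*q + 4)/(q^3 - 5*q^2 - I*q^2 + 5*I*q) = (q + 4*I)/(q*(q - 5))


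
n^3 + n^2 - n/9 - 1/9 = (n - 1/3)*(n + 1/3)*(n + 1)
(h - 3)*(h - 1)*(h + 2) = h^3 - 2*h^2 - 5*h + 6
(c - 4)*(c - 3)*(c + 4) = c^3 - 3*c^2 - 16*c + 48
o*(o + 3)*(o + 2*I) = o^3 + 3*o^2 + 2*I*o^2 + 6*I*o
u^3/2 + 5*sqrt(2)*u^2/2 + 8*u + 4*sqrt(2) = (u/2 + sqrt(2))*(u + sqrt(2))*(u + 2*sqrt(2))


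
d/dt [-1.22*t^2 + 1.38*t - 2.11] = 1.38 - 2.44*t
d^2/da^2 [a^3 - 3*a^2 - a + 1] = 6*a - 6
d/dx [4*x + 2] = 4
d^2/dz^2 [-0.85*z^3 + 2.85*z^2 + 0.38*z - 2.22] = 5.7 - 5.1*z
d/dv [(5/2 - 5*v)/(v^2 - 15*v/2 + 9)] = 5*(4*v^2 - 4*v - 21)/(4*v^4 - 60*v^3 + 297*v^2 - 540*v + 324)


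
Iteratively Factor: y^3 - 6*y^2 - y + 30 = (y - 3)*(y^2 - 3*y - 10) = (y - 5)*(y - 3)*(y + 2)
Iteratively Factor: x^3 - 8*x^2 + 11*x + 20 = (x - 4)*(x^2 - 4*x - 5) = (x - 5)*(x - 4)*(x + 1)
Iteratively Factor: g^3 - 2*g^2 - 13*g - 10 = (g - 5)*(g^2 + 3*g + 2) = (g - 5)*(g + 2)*(g + 1)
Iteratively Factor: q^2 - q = (q)*(q - 1)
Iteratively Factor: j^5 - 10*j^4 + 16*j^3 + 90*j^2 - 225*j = (j - 5)*(j^4 - 5*j^3 - 9*j^2 + 45*j) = (j - 5)^2*(j^3 - 9*j) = j*(j - 5)^2*(j^2 - 9) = j*(j - 5)^2*(j + 3)*(j - 3)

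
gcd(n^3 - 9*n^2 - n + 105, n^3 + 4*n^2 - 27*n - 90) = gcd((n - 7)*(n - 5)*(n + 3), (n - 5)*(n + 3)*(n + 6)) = n^2 - 2*n - 15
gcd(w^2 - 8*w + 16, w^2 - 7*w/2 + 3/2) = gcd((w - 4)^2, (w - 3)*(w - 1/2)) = 1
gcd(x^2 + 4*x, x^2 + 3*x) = x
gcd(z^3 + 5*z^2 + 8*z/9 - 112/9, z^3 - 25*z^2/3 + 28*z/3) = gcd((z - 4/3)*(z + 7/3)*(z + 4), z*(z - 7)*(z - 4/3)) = z - 4/3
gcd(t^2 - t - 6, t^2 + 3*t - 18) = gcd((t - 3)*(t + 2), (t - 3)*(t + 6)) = t - 3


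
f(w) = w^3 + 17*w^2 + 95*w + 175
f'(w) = 3*w^2 + 34*w + 95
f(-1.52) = 66.36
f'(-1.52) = 50.25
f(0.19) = 193.67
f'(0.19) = 101.57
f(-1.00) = 96.00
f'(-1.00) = 64.00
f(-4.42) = 0.87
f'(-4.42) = 3.33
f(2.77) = 589.84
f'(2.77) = 212.20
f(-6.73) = 0.81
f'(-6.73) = 2.06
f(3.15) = 674.19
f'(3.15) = 231.87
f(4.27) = 968.46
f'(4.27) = 294.88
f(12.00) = 5491.00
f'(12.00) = 935.00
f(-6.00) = 1.00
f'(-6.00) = -1.00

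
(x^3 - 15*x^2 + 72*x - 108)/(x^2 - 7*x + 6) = (x^2 - 9*x + 18)/(x - 1)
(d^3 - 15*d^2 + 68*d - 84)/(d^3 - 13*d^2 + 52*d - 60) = (d - 7)/(d - 5)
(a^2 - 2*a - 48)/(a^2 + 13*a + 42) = (a - 8)/(a + 7)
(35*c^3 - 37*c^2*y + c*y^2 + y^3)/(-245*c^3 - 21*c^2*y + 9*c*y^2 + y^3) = (-c + y)/(7*c + y)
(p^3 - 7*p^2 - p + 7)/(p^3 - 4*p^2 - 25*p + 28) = (p + 1)/(p + 4)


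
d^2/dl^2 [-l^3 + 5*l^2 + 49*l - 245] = 10 - 6*l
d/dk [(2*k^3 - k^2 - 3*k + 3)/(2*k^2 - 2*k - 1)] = (4*k^4 - 8*k^3 + 2*k^2 - 10*k + 9)/(4*k^4 - 8*k^3 + 4*k + 1)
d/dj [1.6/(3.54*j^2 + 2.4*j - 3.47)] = (-11.328*j - 3.84)/(3.54*j^2 + 2.4*j - 3.47)^2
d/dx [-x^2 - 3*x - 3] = -2*x - 3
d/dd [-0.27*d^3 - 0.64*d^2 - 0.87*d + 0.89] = -0.81*d^2 - 1.28*d - 0.87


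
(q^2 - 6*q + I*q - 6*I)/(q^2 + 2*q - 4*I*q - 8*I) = (q^2 + q*(-6 + I) - 6*I)/(q^2 + q*(2 - 4*I) - 8*I)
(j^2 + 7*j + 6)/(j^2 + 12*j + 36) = (j + 1)/(j + 6)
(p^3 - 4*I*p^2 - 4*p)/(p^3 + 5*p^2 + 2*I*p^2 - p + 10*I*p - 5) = p*(p^2 - 4*I*p - 4)/(p^3 + p^2*(5 + 2*I) + p*(-1 + 10*I) - 5)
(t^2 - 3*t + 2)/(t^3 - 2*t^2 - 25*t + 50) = (t - 1)/(t^2 - 25)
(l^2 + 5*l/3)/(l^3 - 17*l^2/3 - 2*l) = (3*l + 5)/(3*l^2 - 17*l - 6)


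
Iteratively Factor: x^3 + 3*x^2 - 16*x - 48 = (x + 3)*(x^2 - 16) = (x - 4)*(x + 3)*(x + 4)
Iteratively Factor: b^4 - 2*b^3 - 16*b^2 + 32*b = (b - 4)*(b^3 + 2*b^2 - 8*b) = b*(b - 4)*(b^2 + 2*b - 8) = b*(b - 4)*(b + 4)*(b - 2)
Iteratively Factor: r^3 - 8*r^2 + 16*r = (r)*(r^2 - 8*r + 16) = r*(r - 4)*(r - 4)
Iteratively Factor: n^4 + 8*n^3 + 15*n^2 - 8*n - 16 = (n - 1)*(n^3 + 9*n^2 + 24*n + 16) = (n - 1)*(n + 4)*(n^2 + 5*n + 4) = (n - 1)*(n + 4)^2*(n + 1)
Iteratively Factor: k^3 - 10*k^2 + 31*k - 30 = (k - 5)*(k^2 - 5*k + 6) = (k - 5)*(k - 2)*(k - 3)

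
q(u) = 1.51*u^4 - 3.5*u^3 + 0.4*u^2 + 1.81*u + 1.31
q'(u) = 6.04*u^3 - 10.5*u^2 + 0.8*u + 1.81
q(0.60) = 1.98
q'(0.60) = -0.19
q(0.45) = 1.95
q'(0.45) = 0.59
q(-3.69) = 455.88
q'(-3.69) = -447.58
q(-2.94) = 201.20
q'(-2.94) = -244.79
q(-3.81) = 511.98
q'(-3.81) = -487.71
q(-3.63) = 429.61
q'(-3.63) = -428.36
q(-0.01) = 1.29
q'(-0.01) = 1.80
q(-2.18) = 69.63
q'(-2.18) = -112.41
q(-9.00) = 12476.03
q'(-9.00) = -5259.05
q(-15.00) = 88320.41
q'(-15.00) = -22757.69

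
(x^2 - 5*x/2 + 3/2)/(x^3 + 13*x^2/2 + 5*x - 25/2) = (2*x - 3)/(2*x^2 + 15*x + 25)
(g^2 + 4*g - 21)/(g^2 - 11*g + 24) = (g + 7)/(g - 8)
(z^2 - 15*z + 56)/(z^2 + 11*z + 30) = (z^2 - 15*z + 56)/(z^2 + 11*z + 30)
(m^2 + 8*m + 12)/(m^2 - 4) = (m + 6)/(m - 2)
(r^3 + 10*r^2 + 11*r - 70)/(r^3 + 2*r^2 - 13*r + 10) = (r + 7)/(r - 1)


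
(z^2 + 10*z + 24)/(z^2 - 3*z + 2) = (z^2 + 10*z + 24)/(z^2 - 3*z + 2)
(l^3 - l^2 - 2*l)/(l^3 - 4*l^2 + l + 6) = l/(l - 3)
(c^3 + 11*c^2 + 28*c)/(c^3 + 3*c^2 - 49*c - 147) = c*(c + 4)/(c^2 - 4*c - 21)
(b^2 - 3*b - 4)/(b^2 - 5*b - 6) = (b - 4)/(b - 6)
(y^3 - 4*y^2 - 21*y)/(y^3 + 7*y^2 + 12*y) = (y - 7)/(y + 4)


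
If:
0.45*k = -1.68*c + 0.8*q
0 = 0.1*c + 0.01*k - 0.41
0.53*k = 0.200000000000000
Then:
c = 4.06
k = 0.38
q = 8.74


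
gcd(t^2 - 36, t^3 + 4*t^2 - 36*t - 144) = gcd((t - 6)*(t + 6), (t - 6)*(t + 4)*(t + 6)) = t^2 - 36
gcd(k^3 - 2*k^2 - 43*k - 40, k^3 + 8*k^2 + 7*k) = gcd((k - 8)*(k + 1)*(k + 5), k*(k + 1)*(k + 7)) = k + 1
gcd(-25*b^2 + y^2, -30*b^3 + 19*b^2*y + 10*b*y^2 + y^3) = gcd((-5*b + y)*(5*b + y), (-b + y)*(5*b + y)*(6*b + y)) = 5*b + y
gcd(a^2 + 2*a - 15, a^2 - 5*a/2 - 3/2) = a - 3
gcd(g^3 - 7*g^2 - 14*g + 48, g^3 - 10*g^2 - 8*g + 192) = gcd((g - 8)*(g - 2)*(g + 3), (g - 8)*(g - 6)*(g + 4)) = g - 8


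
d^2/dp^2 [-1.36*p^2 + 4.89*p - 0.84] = -2.72000000000000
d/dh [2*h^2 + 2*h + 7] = 4*h + 2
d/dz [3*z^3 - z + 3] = 9*z^2 - 1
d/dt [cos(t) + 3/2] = -sin(t)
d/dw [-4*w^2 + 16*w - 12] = 16 - 8*w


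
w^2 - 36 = (w - 6)*(w + 6)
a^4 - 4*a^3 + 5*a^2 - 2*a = a*(a - 2)*(a - 1)^2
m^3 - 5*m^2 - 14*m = m*(m - 7)*(m + 2)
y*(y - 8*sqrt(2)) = y^2 - 8*sqrt(2)*y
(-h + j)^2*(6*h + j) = 6*h^3 - 11*h^2*j + 4*h*j^2 + j^3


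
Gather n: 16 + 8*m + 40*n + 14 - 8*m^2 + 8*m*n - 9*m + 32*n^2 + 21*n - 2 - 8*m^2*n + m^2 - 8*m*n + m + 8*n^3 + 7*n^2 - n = -7*m^2 + 8*n^3 + 39*n^2 + n*(60 - 8*m^2) + 28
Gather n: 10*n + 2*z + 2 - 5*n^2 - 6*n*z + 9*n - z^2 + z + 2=-5*n^2 + n*(19 - 6*z) - z^2 + 3*z + 4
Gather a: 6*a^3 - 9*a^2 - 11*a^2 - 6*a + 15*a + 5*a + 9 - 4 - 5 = 6*a^3 - 20*a^2 + 14*a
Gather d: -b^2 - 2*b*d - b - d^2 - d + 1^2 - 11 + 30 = -b^2 - b - d^2 + d*(-2*b - 1) + 20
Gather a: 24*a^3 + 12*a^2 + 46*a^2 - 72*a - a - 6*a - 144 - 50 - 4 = 24*a^3 + 58*a^2 - 79*a - 198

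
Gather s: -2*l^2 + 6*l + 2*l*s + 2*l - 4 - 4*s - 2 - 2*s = -2*l^2 + 8*l + s*(2*l - 6) - 6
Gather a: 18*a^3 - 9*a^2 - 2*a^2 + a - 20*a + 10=18*a^3 - 11*a^2 - 19*a + 10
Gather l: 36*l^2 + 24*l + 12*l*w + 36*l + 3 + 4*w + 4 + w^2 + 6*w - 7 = 36*l^2 + l*(12*w + 60) + w^2 + 10*w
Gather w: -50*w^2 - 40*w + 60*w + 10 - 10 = -50*w^2 + 20*w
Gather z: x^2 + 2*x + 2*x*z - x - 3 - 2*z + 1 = x^2 + x + z*(2*x - 2) - 2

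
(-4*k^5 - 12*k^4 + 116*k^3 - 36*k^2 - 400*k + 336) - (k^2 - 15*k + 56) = -4*k^5 - 12*k^4 + 116*k^3 - 37*k^2 - 385*k + 280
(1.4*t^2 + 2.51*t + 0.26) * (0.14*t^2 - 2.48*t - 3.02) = 0.196*t^4 - 3.1206*t^3 - 10.4164*t^2 - 8.225*t - 0.7852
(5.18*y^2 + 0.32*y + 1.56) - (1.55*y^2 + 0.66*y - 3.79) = 3.63*y^2 - 0.34*y + 5.35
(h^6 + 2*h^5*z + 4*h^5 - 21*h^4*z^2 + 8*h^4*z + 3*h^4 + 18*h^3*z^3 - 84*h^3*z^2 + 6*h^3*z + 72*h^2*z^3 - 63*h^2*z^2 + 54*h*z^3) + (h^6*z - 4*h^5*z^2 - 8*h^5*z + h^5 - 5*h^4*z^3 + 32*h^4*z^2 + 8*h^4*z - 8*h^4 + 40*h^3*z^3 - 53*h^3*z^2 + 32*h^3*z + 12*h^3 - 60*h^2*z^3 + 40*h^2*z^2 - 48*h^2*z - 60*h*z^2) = h^6*z + h^6 - 4*h^5*z^2 - 6*h^5*z + 5*h^5 - 5*h^4*z^3 + 11*h^4*z^2 + 16*h^4*z - 5*h^4 + 58*h^3*z^3 - 137*h^3*z^2 + 38*h^3*z + 12*h^3 + 12*h^2*z^3 - 23*h^2*z^2 - 48*h^2*z + 54*h*z^3 - 60*h*z^2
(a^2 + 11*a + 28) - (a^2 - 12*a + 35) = 23*a - 7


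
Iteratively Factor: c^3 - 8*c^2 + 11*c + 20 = (c - 4)*(c^2 - 4*c - 5) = (c - 5)*(c - 4)*(c + 1)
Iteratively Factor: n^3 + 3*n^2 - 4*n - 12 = (n + 3)*(n^2 - 4) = (n + 2)*(n + 3)*(n - 2)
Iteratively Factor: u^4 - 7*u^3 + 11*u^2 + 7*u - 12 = (u + 1)*(u^3 - 8*u^2 + 19*u - 12) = (u - 1)*(u + 1)*(u^2 - 7*u + 12) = (u - 3)*(u - 1)*(u + 1)*(u - 4)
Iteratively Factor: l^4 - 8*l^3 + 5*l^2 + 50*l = (l - 5)*(l^3 - 3*l^2 - 10*l) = (l - 5)^2*(l^2 + 2*l) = l*(l - 5)^2*(l + 2)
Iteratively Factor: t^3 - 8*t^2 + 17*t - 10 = (t - 1)*(t^2 - 7*t + 10) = (t - 5)*(t - 1)*(t - 2)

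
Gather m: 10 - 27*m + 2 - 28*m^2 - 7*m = -28*m^2 - 34*m + 12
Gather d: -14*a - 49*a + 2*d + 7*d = -63*a + 9*d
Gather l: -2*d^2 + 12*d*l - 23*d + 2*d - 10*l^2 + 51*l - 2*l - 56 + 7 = -2*d^2 - 21*d - 10*l^2 + l*(12*d + 49) - 49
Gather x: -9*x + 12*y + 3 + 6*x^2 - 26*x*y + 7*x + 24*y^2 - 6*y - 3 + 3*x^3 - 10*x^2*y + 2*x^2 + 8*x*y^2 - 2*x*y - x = 3*x^3 + x^2*(8 - 10*y) + x*(8*y^2 - 28*y - 3) + 24*y^2 + 6*y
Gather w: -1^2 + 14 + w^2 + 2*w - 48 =w^2 + 2*w - 35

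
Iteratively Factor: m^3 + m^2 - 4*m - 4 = (m + 1)*(m^2 - 4) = (m + 1)*(m + 2)*(m - 2)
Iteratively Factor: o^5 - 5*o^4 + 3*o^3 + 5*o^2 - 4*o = (o - 4)*(o^4 - o^3 - o^2 + o) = (o - 4)*(o + 1)*(o^3 - 2*o^2 + o) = o*(o - 4)*(o + 1)*(o^2 - 2*o + 1) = o*(o - 4)*(o - 1)*(o + 1)*(o - 1)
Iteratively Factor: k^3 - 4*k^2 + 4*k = (k - 2)*(k^2 - 2*k) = (k - 2)^2*(k)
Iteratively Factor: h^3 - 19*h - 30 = (h + 2)*(h^2 - 2*h - 15) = (h - 5)*(h + 2)*(h + 3)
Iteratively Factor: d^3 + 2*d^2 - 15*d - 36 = (d + 3)*(d^2 - d - 12) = (d - 4)*(d + 3)*(d + 3)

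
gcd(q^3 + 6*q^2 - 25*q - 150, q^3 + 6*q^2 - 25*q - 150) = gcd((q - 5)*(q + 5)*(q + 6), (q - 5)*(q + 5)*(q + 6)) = q^3 + 6*q^2 - 25*q - 150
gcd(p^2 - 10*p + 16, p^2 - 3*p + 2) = p - 2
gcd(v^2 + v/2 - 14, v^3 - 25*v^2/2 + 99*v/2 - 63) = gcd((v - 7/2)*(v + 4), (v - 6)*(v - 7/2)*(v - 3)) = v - 7/2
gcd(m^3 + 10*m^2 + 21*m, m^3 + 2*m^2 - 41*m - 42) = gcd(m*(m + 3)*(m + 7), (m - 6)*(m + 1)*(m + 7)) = m + 7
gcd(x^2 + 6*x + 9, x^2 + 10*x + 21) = x + 3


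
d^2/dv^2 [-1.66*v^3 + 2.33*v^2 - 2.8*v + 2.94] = 4.66 - 9.96*v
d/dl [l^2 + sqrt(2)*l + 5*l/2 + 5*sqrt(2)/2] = 2*l + sqrt(2) + 5/2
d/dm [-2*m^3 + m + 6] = 1 - 6*m^2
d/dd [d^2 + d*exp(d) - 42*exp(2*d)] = d*exp(d) + 2*d - 84*exp(2*d) + exp(d)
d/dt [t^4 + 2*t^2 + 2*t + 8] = 4*t^3 + 4*t + 2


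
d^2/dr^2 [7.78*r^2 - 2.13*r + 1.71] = 15.5600000000000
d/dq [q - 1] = 1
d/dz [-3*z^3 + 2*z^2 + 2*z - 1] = -9*z^2 + 4*z + 2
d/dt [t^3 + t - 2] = 3*t^2 + 1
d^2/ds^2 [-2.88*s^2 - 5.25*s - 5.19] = -5.76000000000000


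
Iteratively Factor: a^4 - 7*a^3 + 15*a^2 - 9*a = (a)*(a^3 - 7*a^2 + 15*a - 9) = a*(a - 3)*(a^2 - 4*a + 3) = a*(a - 3)*(a - 1)*(a - 3)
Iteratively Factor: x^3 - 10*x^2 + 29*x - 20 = (x - 1)*(x^2 - 9*x + 20) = (x - 4)*(x - 1)*(x - 5)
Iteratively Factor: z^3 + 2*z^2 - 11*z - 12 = (z + 1)*(z^2 + z - 12) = (z - 3)*(z + 1)*(z + 4)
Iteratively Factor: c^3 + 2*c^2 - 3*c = (c)*(c^2 + 2*c - 3) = c*(c + 3)*(c - 1)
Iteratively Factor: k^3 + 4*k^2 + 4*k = (k)*(k^2 + 4*k + 4) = k*(k + 2)*(k + 2)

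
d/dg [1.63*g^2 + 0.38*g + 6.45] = 3.26*g + 0.38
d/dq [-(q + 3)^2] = -2*q - 6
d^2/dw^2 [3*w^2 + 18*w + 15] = 6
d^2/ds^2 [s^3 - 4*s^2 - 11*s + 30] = 6*s - 8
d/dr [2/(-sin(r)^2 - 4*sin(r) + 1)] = 4*(sin(r) + 2)*cos(r)/(4*sin(r) - cos(r)^2)^2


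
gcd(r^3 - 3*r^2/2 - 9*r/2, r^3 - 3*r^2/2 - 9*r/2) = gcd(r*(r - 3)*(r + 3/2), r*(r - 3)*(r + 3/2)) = r^3 - 3*r^2/2 - 9*r/2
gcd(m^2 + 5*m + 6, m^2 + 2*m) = m + 2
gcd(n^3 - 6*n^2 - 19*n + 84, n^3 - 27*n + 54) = n - 3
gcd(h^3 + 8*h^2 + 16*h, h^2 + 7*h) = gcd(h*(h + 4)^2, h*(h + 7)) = h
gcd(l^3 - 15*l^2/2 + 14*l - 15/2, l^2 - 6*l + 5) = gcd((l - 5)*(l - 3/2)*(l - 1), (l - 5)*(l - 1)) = l^2 - 6*l + 5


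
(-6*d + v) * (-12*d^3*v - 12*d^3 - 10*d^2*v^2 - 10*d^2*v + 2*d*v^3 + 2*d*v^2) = 72*d^4*v + 72*d^4 + 48*d^3*v^2 + 48*d^3*v - 22*d^2*v^3 - 22*d^2*v^2 + 2*d*v^4 + 2*d*v^3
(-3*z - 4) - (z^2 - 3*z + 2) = -z^2 - 6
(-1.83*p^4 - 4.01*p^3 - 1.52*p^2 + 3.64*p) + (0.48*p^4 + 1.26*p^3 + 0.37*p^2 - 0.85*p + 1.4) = -1.35*p^4 - 2.75*p^3 - 1.15*p^2 + 2.79*p + 1.4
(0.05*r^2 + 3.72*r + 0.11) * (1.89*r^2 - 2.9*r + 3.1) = 0.0945*r^4 + 6.8858*r^3 - 10.4251*r^2 + 11.213*r + 0.341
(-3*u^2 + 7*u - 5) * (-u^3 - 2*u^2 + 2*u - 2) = 3*u^5 - u^4 - 15*u^3 + 30*u^2 - 24*u + 10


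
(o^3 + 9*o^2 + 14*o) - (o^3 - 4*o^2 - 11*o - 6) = 13*o^2 + 25*o + 6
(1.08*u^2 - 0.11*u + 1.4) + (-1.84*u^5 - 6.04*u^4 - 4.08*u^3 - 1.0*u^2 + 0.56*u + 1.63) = -1.84*u^5 - 6.04*u^4 - 4.08*u^3 + 0.0800000000000001*u^2 + 0.45*u + 3.03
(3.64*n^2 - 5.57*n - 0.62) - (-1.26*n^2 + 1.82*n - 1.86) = 4.9*n^2 - 7.39*n + 1.24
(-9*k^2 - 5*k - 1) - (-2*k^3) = 2*k^3 - 9*k^2 - 5*k - 1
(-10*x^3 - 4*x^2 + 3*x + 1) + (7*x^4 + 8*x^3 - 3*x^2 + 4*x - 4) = 7*x^4 - 2*x^3 - 7*x^2 + 7*x - 3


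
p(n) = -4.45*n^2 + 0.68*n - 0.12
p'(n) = 0.68 - 8.9*n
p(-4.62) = -98.24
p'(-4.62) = 41.80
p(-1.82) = -16.10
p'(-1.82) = 16.88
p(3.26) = -45.20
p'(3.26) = -28.33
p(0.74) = -2.05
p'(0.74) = -5.91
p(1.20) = -5.71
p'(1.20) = -10.00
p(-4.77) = -104.61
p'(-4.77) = 43.13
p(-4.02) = -74.77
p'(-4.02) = 36.46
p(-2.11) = -21.37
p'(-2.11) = 19.46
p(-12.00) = -649.08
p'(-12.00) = 107.48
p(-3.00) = -42.21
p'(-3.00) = 27.38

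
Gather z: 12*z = 12*z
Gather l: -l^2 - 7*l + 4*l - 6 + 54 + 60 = -l^2 - 3*l + 108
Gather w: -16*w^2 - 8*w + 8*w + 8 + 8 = 16 - 16*w^2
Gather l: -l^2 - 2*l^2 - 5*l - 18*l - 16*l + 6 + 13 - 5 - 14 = -3*l^2 - 39*l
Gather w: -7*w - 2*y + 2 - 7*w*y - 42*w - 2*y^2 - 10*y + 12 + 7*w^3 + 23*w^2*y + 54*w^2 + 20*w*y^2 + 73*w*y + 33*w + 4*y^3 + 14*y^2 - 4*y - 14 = 7*w^3 + w^2*(23*y + 54) + w*(20*y^2 + 66*y - 16) + 4*y^3 + 12*y^2 - 16*y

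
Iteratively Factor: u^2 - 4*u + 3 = (u - 1)*(u - 3)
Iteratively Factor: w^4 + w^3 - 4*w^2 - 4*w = (w - 2)*(w^3 + 3*w^2 + 2*w) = (w - 2)*(w + 2)*(w^2 + w) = w*(w - 2)*(w + 2)*(w + 1)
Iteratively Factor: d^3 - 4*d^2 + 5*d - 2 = (d - 2)*(d^2 - 2*d + 1) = (d - 2)*(d - 1)*(d - 1)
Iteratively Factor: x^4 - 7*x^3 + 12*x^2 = (x)*(x^3 - 7*x^2 + 12*x) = x*(x - 3)*(x^2 - 4*x) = x^2*(x - 3)*(x - 4)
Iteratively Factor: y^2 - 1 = (y + 1)*(y - 1)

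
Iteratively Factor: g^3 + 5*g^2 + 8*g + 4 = (g + 2)*(g^2 + 3*g + 2) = (g + 1)*(g + 2)*(g + 2)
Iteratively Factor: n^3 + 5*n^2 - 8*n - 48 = (n + 4)*(n^2 + n - 12) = (n + 4)^2*(n - 3)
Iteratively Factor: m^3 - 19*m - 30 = (m - 5)*(m^2 + 5*m + 6) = (m - 5)*(m + 3)*(m + 2)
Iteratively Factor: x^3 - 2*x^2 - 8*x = (x + 2)*(x^2 - 4*x) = x*(x + 2)*(x - 4)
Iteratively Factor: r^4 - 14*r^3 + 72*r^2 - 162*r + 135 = (r - 3)*(r^3 - 11*r^2 + 39*r - 45) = (r - 5)*(r - 3)*(r^2 - 6*r + 9) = (r - 5)*(r - 3)^2*(r - 3)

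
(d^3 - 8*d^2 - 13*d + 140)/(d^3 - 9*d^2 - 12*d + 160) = (d - 7)/(d - 8)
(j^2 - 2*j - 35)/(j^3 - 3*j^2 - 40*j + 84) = (j + 5)/(j^2 + 4*j - 12)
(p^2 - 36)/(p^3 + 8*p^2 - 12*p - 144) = (p - 6)/(p^2 + 2*p - 24)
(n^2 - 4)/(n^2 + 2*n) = (n - 2)/n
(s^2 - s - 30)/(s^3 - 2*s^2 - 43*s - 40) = (s - 6)/(s^2 - 7*s - 8)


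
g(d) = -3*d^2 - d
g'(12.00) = -73.00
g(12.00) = -444.00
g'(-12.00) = 71.00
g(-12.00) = -420.00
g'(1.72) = -11.32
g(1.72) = -10.60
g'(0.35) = -3.10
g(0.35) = -0.72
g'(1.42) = -9.52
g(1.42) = -7.47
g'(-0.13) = -0.22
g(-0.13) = 0.08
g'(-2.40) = 13.40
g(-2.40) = -14.88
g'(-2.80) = 15.80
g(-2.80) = -20.72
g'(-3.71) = 21.26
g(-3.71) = -37.58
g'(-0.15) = -0.10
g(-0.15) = 0.08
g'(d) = -6*d - 1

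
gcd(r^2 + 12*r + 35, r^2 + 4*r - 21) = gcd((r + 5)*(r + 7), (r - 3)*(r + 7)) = r + 7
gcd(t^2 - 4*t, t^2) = t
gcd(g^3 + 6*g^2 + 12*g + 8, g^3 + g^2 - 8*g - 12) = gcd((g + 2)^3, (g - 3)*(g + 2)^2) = g^2 + 4*g + 4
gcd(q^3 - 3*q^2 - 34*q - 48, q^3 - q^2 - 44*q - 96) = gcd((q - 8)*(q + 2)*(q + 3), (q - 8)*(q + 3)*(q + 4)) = q^2 - 5*q - 24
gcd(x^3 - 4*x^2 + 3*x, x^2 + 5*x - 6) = x - 1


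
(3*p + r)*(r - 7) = 3*p*r - 21*p + r^2 - 7*r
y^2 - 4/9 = (y - 2/3)*(y + 2/3)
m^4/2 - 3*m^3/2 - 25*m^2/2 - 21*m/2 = m*(m/2 + 1/2)*(m - 7)*(m + 3)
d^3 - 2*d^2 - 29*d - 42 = (d - 7)*(d + 2)*(d + 3)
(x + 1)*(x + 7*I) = x^2 + x + 7*I*x + 7*I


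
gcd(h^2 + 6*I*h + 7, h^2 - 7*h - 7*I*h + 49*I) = 1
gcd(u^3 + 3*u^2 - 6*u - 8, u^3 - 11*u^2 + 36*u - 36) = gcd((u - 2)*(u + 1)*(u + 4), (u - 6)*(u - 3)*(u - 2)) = u - 2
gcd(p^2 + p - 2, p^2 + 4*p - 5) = p - 1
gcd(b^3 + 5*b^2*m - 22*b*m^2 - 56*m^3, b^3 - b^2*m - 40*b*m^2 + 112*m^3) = b^2 + 3*b*m - 28*m^2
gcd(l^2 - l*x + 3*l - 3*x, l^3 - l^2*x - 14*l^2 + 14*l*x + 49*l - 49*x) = -l + x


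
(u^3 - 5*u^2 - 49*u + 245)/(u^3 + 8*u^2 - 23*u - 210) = (u - 7)/(u + 6)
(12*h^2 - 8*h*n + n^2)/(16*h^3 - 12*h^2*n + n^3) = (6*h - n)/(8*h^2 - 2*h*n - n^2)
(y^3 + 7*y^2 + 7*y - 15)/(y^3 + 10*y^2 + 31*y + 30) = (y - 1)/(y + 2)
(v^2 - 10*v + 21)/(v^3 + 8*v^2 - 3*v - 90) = (v - 7)/(v^2 + 11*v + 30)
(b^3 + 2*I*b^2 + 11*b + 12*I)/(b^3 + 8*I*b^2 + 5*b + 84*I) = (b + I)/(b + 7*I)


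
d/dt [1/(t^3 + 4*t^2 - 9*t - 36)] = (-3*t^2 - 8*t + 9)/(t^3 + 4*t^2 - 9*t - 36)^2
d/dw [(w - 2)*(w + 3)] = 2*w + 1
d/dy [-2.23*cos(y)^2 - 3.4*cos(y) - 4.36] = (4.46*cos(y) + 3.4)*sin(y)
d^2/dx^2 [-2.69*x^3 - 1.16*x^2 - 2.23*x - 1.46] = -16.14*x - 2.32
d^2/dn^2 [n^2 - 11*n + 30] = 2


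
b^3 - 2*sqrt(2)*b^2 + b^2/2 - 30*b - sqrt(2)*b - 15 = (b + 1/2)*(b - 5*sqrt(2))*(b + 3*sqrt(2))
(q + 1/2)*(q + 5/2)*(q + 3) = q^3 + 6*q^2 + 41*q/4 + 15/4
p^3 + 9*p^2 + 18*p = p*(p + 3)*(p + 6)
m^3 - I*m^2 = m^2*(m - I)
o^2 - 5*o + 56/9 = (o - 8/3)*(o - 7/3)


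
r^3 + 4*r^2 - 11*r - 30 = (r - 3)*(r + 2)*(r + 5)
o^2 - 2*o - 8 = (o - 4)*(o + 2)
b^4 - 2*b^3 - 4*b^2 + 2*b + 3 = (b - 3)*(b - 1)*(b + 1)^2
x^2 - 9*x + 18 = (x - 6)*(x - 3)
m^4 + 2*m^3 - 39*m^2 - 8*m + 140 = (m - 5)*(m - 2)*(m + 2)*(m + 7)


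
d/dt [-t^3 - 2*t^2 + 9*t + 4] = -3*t^2 - 4*t + 9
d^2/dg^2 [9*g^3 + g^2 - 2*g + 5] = 54*g + 2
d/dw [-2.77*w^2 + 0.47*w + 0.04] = 0.47 - 5.54*w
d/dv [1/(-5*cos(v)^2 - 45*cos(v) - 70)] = -(2*cos(v) + 9)*sin(v)/(5*(cos(v)^2 + 9*cos(v) + 14)^2)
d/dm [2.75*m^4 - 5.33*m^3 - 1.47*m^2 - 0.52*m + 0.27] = 11.0*m^3 - 15.99*m^2 - 2.94*m - 0.52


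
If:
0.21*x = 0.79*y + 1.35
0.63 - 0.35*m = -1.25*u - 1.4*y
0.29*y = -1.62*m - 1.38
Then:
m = -0.179012345679012*y - 0.851851851851852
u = -1.17012345679012*y - 0.742518518518518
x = 3.76190476190476*y + 6.42857142857143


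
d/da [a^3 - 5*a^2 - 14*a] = 3*a^2 - 10*a - 14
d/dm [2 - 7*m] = -7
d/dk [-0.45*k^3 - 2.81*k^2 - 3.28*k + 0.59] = -1.35*k^2 - 5.62*k - 3.28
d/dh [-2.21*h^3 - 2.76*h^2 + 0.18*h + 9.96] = -6.63*h^2 - 5.52*h + 0.18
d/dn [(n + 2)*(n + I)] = 2*n + 2 + I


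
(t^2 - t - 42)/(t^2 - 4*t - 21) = (t + 6)/(t + 3)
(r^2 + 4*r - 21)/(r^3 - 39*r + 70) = (r - 3)/(r^2 - 7*r + 10)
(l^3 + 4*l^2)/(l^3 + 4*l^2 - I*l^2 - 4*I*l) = l/(l - I)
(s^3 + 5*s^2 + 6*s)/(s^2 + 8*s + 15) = s*(s + 2)/(s + 5)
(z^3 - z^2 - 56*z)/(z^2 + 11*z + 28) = z*(z - 8)/(z + 4)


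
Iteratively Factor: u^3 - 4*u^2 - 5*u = (u)*(u^2 - 4*u - 5) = u*(u - 5)*(u + 1)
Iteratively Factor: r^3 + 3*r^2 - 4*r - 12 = (r + 2)*(r^2 + r - 6) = (r + 2)*(r + 3)*(r - 2)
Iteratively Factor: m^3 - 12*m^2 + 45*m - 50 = (m - 5)*(m^2 - 7*m + 10) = (m - 5)^2*(m - 2)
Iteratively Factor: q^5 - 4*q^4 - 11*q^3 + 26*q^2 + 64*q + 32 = (q - 4)*(q^4 - 11*q^2 - 18*q - 8) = (q - 4)*(q + 1)*(q^3 - q^2 - 10*q - 8) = (q - 4)*(q + 1)*(q + 2)*(q^2 - 3*q - 4) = (q - 4)^2*(q + 1)*(q + 2)*(q + 1)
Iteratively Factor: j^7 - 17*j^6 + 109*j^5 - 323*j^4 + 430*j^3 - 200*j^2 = (j)*(j^6 - 17*j^5 + 109*j^4 - 323*j^3 + 430*j^2 - 200*j) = j*(j - 1)*(j^5 - 16*j^4 + 93*j^3 - 230*j^2 + 200*j) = j*(j - 5)*(j - 1)*(j^4 - 11*j^3 + 38*j^2 - 40*j) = j*(j - 5)^2*(j - 1)*(j^3 - 6*j^2 + 8*j) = j*(j - 5)^2*(j - 4)*(j - 1)*(j^2 - 2*j) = j*(j - 5)^2*(j - 4)*(j - 2)*(j - 1)*(j)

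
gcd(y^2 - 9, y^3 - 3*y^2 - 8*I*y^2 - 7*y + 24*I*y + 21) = y - 3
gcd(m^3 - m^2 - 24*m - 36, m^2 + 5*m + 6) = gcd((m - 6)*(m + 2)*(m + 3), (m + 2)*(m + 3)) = m^2 + 5*m + 6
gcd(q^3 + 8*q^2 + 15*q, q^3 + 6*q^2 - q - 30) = q^2 + 8*q + 15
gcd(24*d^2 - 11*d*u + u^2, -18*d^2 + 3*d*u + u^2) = -3*d + u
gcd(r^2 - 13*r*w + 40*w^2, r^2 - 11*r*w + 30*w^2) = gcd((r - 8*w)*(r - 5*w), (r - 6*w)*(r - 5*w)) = r - 5*w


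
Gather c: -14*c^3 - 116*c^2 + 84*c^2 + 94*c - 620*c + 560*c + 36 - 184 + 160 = -14*c^3 - 32*c^2 + 34*c + 12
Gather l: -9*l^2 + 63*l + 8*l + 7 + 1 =-9*l^2 + 71*l + 8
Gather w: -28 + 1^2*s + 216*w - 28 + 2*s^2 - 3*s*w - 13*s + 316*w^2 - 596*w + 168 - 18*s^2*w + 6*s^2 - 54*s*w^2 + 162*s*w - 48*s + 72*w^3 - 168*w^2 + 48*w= 8*s^2 - 60*s + 72*w^3 + w^2*(148 - 54*s) + w*(-18*s^2 + 159*s - 332) + 112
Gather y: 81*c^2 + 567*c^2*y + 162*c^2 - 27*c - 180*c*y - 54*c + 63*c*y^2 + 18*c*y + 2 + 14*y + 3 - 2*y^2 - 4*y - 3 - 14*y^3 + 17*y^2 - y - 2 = 243*c^2 - 81*c - 14*y^3 + y^2*(63*c + 15) + y*(567*c^2 - 162*c + 9)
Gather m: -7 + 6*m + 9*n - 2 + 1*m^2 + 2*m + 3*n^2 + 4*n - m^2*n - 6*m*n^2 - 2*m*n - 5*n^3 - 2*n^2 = m^2*(1 - n) + m*(-6*n^2 - 2*n + 8) - 5*n^3 + n^2 + 13*n - 9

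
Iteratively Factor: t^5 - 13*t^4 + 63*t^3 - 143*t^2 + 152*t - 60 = (t - 3)*(t^4 - 10*t^3 + 33*t^2 - 44*t + 20) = (t - 3)*(t - 1)*(t^3 - 9*t^2 + 24*t - 20) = (t - 5)*(t - 3)*(t - 1)*(t^2 - 4*t + 4) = (t - 5)*(t - 3)*(t - 2)*(t - 1)*(t - 2)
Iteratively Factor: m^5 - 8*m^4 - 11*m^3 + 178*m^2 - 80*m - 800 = (m - 4)*(m^4 - 4*m^3 - 27*m^2 + 70*m + 200) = (m - 5)*(m - 4)*(m^3 + m^2 - 22*m - 40) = (m - 5)*(m - 4)*(m + 4)*(m^2 - 3*m - 10) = (m - 5)*(m - 4)*(m + 2)*(m + 4)*(m - 5)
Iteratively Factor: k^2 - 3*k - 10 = (k + 2)*(k - 5)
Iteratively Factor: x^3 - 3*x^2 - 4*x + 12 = (x + 2)*(x^2 - 5*x + 6) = (x - 3)*(x + 2)*(x - 2)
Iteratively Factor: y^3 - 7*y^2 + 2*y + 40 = (y + 2)*(y^2 - 9*y + 20) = (y - 4)*(y + 2)*(y - 5)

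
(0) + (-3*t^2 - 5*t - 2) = -3*t^2 - 5*t - 2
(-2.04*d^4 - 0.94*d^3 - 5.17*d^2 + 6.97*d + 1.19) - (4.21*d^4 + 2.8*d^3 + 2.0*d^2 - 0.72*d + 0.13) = -6.25*d^4 - 3.74*d^3 - 7.17*d^2 + 7.69*d + 1.06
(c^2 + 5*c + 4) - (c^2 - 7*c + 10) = 12*c - 6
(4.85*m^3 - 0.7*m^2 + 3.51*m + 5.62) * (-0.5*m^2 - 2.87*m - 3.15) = -2.425*m^5 - 13.5695*m^4 - 15.0235*m^3 - 10.6787*m^2 - 27.1859*m - 17.703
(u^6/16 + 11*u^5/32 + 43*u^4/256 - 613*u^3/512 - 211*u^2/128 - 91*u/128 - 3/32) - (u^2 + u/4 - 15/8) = u^6/16 + 11*u^5/32 + 43*u^4/256 - 613*u^3/512 - 339*u^2/128 - 123*u/128 + 57/32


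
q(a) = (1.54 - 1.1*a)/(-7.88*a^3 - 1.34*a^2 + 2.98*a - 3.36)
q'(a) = (1.54 - 1.1*a)*(23.64*a^2 + 2.68*a - 2.98)/(-7.88*a^3 - 1.34*a^2 + 2.98*a - 3.36)^2 - 1.1/(-7.88*a^3 - 1.34*a^2 + 2.98*a - 3.36) = (-17.336*a^3 + 34.9316*a^2 + 4.1272*a - 0.8932)/(62.0944*a^6 + 21.1184*a^5 - 45.1692*a^4 + 44.9672*a^3 + 17.8852*a^2 - 20.0256*a + 11.2896)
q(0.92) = -0.07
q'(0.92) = 0.30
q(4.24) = 0.01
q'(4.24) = -0.00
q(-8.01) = 0.00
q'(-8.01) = 0.00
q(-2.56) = 0.04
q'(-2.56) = 0.04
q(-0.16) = -0.45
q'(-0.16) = -0.04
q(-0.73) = -0.74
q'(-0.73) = 2.12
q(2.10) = 0.01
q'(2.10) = 0.00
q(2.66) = 0.01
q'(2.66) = -0.00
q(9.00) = 0.00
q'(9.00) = -0.00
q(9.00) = 0.00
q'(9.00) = -0.00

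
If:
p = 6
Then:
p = 6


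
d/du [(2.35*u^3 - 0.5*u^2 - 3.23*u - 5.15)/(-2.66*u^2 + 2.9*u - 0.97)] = (-6.251*u^4 + 13.63*u^3 - 16.8803*u^2 - 26.428*u + 18.0681)/(7.0756*u^4 - 15.428*u^3 + 13.5704*u^2 - 5.626*u + 0.9409)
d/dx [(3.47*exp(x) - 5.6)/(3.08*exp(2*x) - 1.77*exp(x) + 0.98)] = (-10.6876*exp(2*x) + 34.496*exp(x) - 6.5114)*exp(x)/(9.4864*exp(4*x) - 10.9032*exp(3*x) + 9.1697*exp(2*x) - 3.4692*exp(x) + 0.9604)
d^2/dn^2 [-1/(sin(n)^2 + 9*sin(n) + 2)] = (4*sin(n)^4 + 27*sin(n)^3 + 67*sin(n)^2 - 72*sin(n) - 158)/(sin(n)^2 + 9*sin(n) + 2)^3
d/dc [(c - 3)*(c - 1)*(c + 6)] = 3*c^2 + 4*c - 21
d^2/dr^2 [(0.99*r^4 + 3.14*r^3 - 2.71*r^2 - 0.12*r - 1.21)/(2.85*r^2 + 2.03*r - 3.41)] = (16.08255*r^6 + 34.36587*r^5 - 33.249744*r^4 + 6.67020999999986*r^3 - 209.266464*r^2 + 170.073354*r - 98.177002)/(23.149125*r^6 + 49.466025*r^5 - 47.85948*r^4 - 110.005903*r^3 + 57.263448*r^2 + 70.815129*r - 39.651821)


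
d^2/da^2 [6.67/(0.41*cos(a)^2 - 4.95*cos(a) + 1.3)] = (-4.484908*(1 - cos(a)^2)^2 + 40.610295*cos(a)^3 - 151.453689*cos(a)^2 - 124.14204*cos(a) + 324.238038)/(0.41*cos(a)^2 - 4.95*cos(a) + 1.3)^3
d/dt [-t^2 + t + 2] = 1 - 2*t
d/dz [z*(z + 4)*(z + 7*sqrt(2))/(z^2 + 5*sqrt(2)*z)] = (z^2 + 10*sqrt(2)*z - 8*sqrt(2) + 70)/(z^2 + 10*sqrt(2)*z + 50)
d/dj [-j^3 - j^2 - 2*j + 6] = -3*j^2 - 2*j - 2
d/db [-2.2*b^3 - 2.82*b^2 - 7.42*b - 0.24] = -6.6*b^2 - 5.64*b - 7.42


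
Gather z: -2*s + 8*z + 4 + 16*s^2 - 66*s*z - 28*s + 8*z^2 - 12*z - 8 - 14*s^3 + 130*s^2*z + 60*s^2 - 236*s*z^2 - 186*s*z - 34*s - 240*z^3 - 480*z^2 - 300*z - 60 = -14*s^3 + 76*s^2 - 64*s - 240*z^3 + z^2*(-236*s - 472) + z*(130*s^2 - 252*s - 304) - 64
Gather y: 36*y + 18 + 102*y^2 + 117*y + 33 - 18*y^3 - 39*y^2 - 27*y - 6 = -18*y^3 + 63*y^2 + 126*y + 45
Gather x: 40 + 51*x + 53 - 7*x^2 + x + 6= -7*x^2 + 52*x + 99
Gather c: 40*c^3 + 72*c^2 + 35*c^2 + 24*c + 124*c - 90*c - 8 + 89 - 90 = 40*c^3 + 107*c^2 + 58*c - 9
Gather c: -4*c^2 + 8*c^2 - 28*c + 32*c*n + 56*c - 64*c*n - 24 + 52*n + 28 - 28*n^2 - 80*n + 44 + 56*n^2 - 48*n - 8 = 4*c^2 + c*(28 - 32*n) + 28*n^2 - 76*n + 40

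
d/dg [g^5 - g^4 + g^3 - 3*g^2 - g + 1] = 5*g^4 - 4*g^3 + 3*g^2 - 6*g - 1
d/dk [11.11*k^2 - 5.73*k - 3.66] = 22.22*k - 5.73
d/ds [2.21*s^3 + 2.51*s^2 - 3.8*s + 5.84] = 6.63*s^2 + 5.02*s - 3.8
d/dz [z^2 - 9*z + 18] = 2*z - 9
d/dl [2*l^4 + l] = 8*l^3 + 1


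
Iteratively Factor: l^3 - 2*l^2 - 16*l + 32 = (l - 4)*(l^2 + 2*l - 8) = (l - 4)*(l + 4)*(l - 2)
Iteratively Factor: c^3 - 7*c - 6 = (c + 1)*(c^2 - c - 6) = (c + 1)*(c + 2)*(c - 3)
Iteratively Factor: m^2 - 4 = (m - 2)*(m + 2)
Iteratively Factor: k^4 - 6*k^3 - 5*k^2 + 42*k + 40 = (k + 1)*(k^3 - 7*k^2 + 2*k + 40) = (k - 5)*(k + 1)*(k^2 - 2*k - 8) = (k - 5)*(k + 1)*(k + 2)*(k - 4)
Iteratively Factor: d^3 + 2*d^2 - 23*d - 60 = (d + 4)*(d^2 - 2*d - 15) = (d - 5)*(d + 4)*(d + 3)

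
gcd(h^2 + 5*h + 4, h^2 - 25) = 1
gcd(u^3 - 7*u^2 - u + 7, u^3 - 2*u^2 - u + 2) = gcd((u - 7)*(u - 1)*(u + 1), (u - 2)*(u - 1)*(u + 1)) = u^2 - 1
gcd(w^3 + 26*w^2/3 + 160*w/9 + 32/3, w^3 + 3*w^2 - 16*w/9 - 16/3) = w + 4/3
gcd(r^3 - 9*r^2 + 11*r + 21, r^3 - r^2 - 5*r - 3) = r^2 - 2*r - 3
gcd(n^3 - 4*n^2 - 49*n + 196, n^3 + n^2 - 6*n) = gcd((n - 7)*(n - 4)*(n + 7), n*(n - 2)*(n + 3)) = 1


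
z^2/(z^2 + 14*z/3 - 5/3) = 3*z^2/(3*z^2 + 14*z - 5)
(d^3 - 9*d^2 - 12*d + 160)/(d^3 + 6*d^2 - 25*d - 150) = (d^2 - 4*d - 32)/(d^2 + 11*d + 30)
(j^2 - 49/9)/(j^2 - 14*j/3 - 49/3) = (j - 7/3)/(j - 7)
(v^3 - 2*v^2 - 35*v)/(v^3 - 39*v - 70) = v/(v + 2)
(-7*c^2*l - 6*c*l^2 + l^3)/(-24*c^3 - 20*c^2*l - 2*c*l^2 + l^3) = l*(7*c^2 + 6*c*l - l^2)/(24*c^3 + 20*c^2*l + 2*c*l^2 - l^3)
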